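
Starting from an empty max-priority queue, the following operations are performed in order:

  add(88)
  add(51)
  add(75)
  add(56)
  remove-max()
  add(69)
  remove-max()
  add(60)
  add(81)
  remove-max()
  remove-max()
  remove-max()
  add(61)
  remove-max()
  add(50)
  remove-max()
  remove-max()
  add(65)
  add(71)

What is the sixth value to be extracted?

61

insert 88 → {88}
insert 51 → {88, 51}
insert 75 → {88, 75, 51}
insert 56 → {88, 75, 56, 51}
remove-max → 88; now {75, 56, 51}
insert 69 → {75, 69, 56, 51}
remove-max → 75; now {69, 56, 51}
insert 60 → {69, 60, 56, 51}
insert 81 → {81, 69, 60, 56, 51}
remove-max → 81; now {69, 60, 56, 51}
remove-max → 69; now {60, 56, 51}
remove-max → 60; now {56, 51}
insert 61 → {61, 56, 51}
remove-max → 61; now {56, 51}
insert 50 → {56, 51, 50}
remove-max → 56; now {51, 50}
remove-max → 51; now {50}
insert 65 → {65, 50}
insert 71 → {71, 65, 50}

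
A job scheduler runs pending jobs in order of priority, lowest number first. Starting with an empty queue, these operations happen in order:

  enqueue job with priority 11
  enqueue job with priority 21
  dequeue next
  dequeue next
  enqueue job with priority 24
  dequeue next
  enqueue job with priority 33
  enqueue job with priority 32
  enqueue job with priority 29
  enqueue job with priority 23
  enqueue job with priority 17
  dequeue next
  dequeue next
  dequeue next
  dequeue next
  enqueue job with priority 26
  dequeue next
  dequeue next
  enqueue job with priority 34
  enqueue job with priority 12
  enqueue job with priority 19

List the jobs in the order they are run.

insert 11 → {11}
insert 21 → {11, 21}
dequeue next → 11; now {21}
dequeue next → 21; now {}
insert 24 → {24}
dequeue next → 24; now {}
insert 33 → {33}
insert 32 → {32, 33}
insert 29 → {29, 32, 33}
insert 23 → {23, 29, 32, 33}
insert 17 → {17, 23, 29, 32, 33}
dequeue next → 17; now {23, 29, 32, 33}
dequeue next → 23; now {29, 32, 33}
dequeue next → 29; now {32, 33}
dequeue next → 32; now {33}
insert 26 → {26, 33}
dequeue next → 26; now {33}
dequeue next → 33; now {}
insert 34 → {34}
insert 12 → {12, 34}
insert 19 → {12, 19, 34}

11 → 21 → 24 → 17 → 23 → 29 → 32 → 26 → 33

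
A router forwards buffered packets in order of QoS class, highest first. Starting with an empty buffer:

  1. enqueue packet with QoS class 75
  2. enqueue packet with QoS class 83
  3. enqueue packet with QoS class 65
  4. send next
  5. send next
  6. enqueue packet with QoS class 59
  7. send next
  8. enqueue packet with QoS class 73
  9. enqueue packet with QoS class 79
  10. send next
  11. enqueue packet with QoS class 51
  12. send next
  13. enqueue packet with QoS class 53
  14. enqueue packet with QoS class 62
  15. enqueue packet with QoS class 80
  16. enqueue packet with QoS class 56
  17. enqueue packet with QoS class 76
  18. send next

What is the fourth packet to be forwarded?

insert 75 → {75}
insert 83 → {83, 75}
insert 65 → {83, 75, 65}
send next → 83; now {75, 65}
send next → 75; now {65}
insert 59 → {65, 59}
send next → 65; now {59}
insert 73 → {73, 59}
insert 79 → {79, 73, 59}
send next → 79; now {73, 59}
insert 51 → {73, 59, 51}
send next → 73; now {59, 51}
insert 53 → {59, 53, 51}
insert 62 → {62, 59, 53, 51}
insert 80 → {80, 62, 59, 53, 51}
insert 56 → {80, 62, 59, 56, 53, 51}
insert 76 → {80, 76, 62, 59, 56, 53, 51}
send next → 80; now {76, 62, 59, 56, 53, 51}

79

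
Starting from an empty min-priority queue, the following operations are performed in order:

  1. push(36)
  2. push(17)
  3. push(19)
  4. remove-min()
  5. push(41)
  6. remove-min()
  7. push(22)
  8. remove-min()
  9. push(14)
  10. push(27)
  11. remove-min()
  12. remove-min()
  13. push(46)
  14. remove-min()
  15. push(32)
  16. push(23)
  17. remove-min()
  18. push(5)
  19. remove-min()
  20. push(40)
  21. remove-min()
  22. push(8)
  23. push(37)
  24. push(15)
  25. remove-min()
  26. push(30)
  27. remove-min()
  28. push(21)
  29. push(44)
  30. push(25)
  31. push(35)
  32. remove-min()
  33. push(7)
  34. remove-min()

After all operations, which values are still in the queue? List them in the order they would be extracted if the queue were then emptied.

25, 30, 35, 37, 40, 41, 44, 46

insert 36 → {36}
insert 17 → {17, 36}
insert 19 → {17, 19, 36}
remove-min → 17; now {19, 36}
insert 41 → {19, 36, 41}
remove-min → 19; now {36, 41}
insert 22 → {22, 36, 41}
remove-min → 22; now {36, 41}
insert 14 → {14, 36, 41}
insert 27 → {14, 27, 36, 41}
remove-min → 14; now {27, 36, 41}
remove-min → 27; now {36, 41}
insert 46 → {36, 41, 46}
remove-min → 36; now {41, 46}
insert 32 → {32, 41, 46}
insert 23 → {23, 32, 41, 46}
remove-min → 23; now {32, 41, 46}
insert 5 → {5, 32, 41, 46}
remove-min → 5; now {32, 41, 46}
insert 40 → {32, 40, 41, 46}
remove-min → 32; now {40, 41, 46}
insert 8 → {8, 40, 41, 46}
insert 37 → {8, 37, 40, 41, 46}
insert 15 → {8, 15, 37, 40, 41, 46}
remove-min → 8; now {15, 37, 40, 41, 46}
insert 30 → {15, 30, 37, 40, 41, 46}
remove-min → 15; now {30, 37, 40, 41, 46}
insert 21 → {21, 30, 37, 40, 41, 46}
insert 44 → {21, 30, 37, 40, 41, 44, 46}
insert 25 → {21, 25, 30, 37, 40, 41, 44, 46}
insert 35 → {21, 25, 30, 35, 37, 40, 41, 44, 46}
remove-min → 21; now {25, 30, 35, 37, 40, 41, 44, 46}
insert 7 → {7, 25, 30, 35, 37, 40, 41, 44, 46}
remove-min → 7; now {25, 30, 35, 37, 40, 41, 44, 46}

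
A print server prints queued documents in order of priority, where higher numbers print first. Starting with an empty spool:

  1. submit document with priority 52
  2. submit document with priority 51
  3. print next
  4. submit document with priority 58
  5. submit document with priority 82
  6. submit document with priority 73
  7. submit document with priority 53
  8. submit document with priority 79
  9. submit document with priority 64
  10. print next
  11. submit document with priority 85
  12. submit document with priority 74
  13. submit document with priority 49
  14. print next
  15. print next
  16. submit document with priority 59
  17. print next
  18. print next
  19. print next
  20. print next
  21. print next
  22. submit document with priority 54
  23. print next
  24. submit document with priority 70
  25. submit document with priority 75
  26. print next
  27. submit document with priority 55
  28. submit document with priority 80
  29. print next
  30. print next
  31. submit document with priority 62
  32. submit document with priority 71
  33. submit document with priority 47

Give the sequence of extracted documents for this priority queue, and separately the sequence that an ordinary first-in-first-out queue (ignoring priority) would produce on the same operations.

priority queue: [52, 82, 85, 79, 74, 73, 64, 59, 58, 54, 75, 80, 70]; FIFO queue: 52 → 51 → 58 → 82 → 73 → 53 → 79 → 64 → 85 → 74 → 49 → 59 → 54

insert 52 → {52}
insert 51 → {52, 51}
print next → 52; now {51}
insert 58 → {58, 51}
insert 82 → {82, 58, 51}
insert 73 → {82, 73, 58, 51}
insert 53 → {82, 73, 58, 53, 51}
insert 79 → {82, 79, 73, 58, 53, 51}
insert 64 → {82, 79, 73, 64, 58, 53, 51}
print next → 82; now {79, 73, 64, 58, 53, 51}
insert 85 → {85, 79, 73, 64, 58, 53, 51}
insert 74 → {85, 79, 74, 73, 64, 58, 53, 51}
insert 49 → {85, 79, 74, 73, 64, 58, 53, 51, 49}
print next → 85; now {79, 74, 73, 64, 58, 53, 51, 49}
print next → 79; now {74, 73, 64, 58, 53, 51, 49}
insert 59 → {74, 73, 64, 59, 58, 53, 51, 49}
print next → 74; now {73, 64, 59, 58, 53, 51, 49}
print next → 73; now {64, 59, 58, 53, 51, 49}
print next → 64; now {59, 58, 53, 51, 49}
print next → 59; now {58, 53, 51, 49}
print next → 58; now {53, 51, 49}
insert 54 → {54, 53, 51, 49}
print next → 54; now {53, 51, 49}
insert 70 → {70, 53, 51, 49}
insert 75 → {75, 70, 53, 51, 49}
print next → 75; now {70, 53, 51, 49}
insert 55 → {70, 55, 53, 51, 49}
insert 80 → {80, 70, 55, 53, 51, 49}
print next → 80; now {70, 55, 53, 51, 49}
print next → 70; now {55, 53, 51, 49}
insert 62 → {62, 55, 53, 51, 49}
insert 71 → {71, 62, 55, 53, 51, 49}
insert 47 → {71, 62, 55, 53, 51, 49, 47}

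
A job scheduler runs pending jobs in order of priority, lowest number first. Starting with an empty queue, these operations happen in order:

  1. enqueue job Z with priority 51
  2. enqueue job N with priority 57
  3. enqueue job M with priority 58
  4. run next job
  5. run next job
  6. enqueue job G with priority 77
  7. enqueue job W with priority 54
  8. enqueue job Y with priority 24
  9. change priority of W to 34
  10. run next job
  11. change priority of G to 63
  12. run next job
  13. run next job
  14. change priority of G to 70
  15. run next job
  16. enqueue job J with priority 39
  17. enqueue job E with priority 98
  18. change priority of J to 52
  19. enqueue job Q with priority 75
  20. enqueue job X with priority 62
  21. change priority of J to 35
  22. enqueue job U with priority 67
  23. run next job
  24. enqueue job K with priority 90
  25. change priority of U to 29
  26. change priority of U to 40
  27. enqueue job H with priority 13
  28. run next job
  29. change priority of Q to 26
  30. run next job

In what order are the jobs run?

Z, N, Y, W, M, G, J, H, Q

add Z (priority 51) → {Z:51}
add N (priority 57) → {Z:51, N:57}
add M (priority 58) → {Z:51, N:57, M:58}
run next job → Z; now {N:57, M:58}
run next job → N; now {M:58}
add G (priority 77) → {M:58, G:77}
add W (priority 54) → {W:54, M:58, G:77}
add Y (priority 24) → {Y:24, W:54, M:58, G:77}
update W to priority 34 → {Y:24, W:34, M:58, G:77}
run next job → Y; now {W:34, M:58, G:77}
update G to priority 63 → {W:34, M:58, G:63}
run next job → W; now {M:58, G:63}
run next job → M; now {G:63}
update G to priority 70 → {G:70}
run next job → G; now {}
add J (priority 39) → {J:39}
add E (priority 98) → {J:39, E:98}
update J to priority 52 → {J:52, E:98}
add Q (priority 75) → {J:52, Q:75, E:98}
add X (priority 62) → {J:52, X:62, Q:75, E:98}
update J to priority 35 → {J:35, X:62, Q:75, E:98}
add U (priority 67) → {J:35, X:62, U:67, Q:75, E:98}
run next job → J; now {X:62, U:67, Q:75, E:98}
add K (priority 90) → {X:62, U:67, Q:75, K:90, E:98}
update U to priority 29 → {U:29, X:62, Q:75, K:90, E:98}
update U to priority 40 → {U:40, X:62, Q:75, K:90, E:98}
add H (priority 13) → {H:13, U:40, X:62, Q:75, K:90, E:98}
run next job → H; now {U:40, X:62, Q:75, K:90, E:98}
update Q to priority 26 → {Q:26, U:40, X:62, K:90, E:98}
run next job → Q; now {U:40, X:62, K:90, E:98}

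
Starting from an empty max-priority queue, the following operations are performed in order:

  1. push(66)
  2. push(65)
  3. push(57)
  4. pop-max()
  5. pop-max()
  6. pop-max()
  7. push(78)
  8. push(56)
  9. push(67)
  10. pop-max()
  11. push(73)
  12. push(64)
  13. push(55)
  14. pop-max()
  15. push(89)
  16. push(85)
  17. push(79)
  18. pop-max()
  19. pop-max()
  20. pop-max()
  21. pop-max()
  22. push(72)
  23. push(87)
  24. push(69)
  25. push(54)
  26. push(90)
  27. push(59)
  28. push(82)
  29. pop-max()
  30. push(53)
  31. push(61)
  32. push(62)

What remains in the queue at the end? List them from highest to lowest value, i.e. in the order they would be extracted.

87, 82, 72, 69, 64, 62, 61, 59, 56, 55, 54, 53

insert 66 → {66}
insert 65 → {66, 65}
insert 57 → {66, 65, 57}
pop-max → 66; now {65, 57}
pop-max → 65; now {57}
pop-max → 57; now {}
insert 78 → {78}
insert 56 → {78, 56}
insert 67 → {78, 67, 56}
pop-max → 78; now {67, 56}
insert 73 → {73, 67, 56}
insert 64 → {73, 67, 64, 56}
insert 55 → {73, 67, 64, 56, 55}
pop-max → 73; now {67, 64, 56, 55}
insert 89 → {89, 67, 64, 56, 55}
insert 85 → {89, 85, 67, 64, 56, 55}
insert 79 → {89, 85, 79, 67, 64, 56, 55}
pop-max → 89; now {85, 79, 67, 64, 56, 55}
pop-max → 85; now {79, 67, 64, 56, 55}
pop-max → 79; now {67, 64, 56, 55}
pop-max → 67; now {64, 56, 55}
insert 72 → {72, 64, 56, 55}
insert 87 → {87, 72, 64, 56, 55}
insert 69 → {87, 72, 69, 64, 56, 55}
insert 54 → {87, 72, 69, 64, 56, 55, 54}
insert 90 → {90, 87, 72, 69, 64, 56, 55, 54}
insert 59 → {90, 87, 72, 69, 64, 59, 56, 55, 54}
insert 82 → {90, 87, 82, 72, 69, 64, 59, 56, 55, 54}
pop-max → 90; now {87, 82, 72, 69, 64, 59, 56, 55, 54}
insert 53 → {87, 82, 72, 69, 64, 59, 56, 55, 54, 53}
insert 61 → {87, 82, 72, 69, 64, 61, 59, 56, 55, 54, 53}
insert 62 → {87, 82, 72, 69, 64, 62, 61, 59, 56, 55, 54, 53}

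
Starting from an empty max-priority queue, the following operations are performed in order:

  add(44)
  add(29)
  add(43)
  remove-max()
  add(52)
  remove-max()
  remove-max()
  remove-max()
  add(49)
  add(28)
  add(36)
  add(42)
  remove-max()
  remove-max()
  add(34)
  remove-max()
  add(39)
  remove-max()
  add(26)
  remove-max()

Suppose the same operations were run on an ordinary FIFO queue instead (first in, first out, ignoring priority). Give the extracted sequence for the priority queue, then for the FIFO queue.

priority queue: 44 → 52 → 43 → 29 → 49 → 42 → 36 → 39 → 34; FIFO queue: 44, 29, 43, 52, 49, 28, 36, 42, 34

insert 44 → {44}
insert 29 → {44, 29}
insert 43 → {44, 43, 29}
remove-max → 44; now {43, 29}
insert 52 → {52, 43, 29}
remove-max → 52; now {43, 29}
remove-max → 43; now {29}
remove-max → 29; now {}
insert 49 → {49}
insert 28 → {49, 28}
insert 36 → {49, 36, 28}
insert 42 → {49, 42, 36, 28}
remove-max → 49; now {42, 36, 28}
remove-max → 42; now {36, 28}
insert 34 → {36, 34, 28}
remove-max → 36; now {34, 28}
insert 39 → {39, 34, 28}
remove-max → 39; now {34, 28}
insert 26 → {34, 28, 26}
remove-max → 34; now {28, 26}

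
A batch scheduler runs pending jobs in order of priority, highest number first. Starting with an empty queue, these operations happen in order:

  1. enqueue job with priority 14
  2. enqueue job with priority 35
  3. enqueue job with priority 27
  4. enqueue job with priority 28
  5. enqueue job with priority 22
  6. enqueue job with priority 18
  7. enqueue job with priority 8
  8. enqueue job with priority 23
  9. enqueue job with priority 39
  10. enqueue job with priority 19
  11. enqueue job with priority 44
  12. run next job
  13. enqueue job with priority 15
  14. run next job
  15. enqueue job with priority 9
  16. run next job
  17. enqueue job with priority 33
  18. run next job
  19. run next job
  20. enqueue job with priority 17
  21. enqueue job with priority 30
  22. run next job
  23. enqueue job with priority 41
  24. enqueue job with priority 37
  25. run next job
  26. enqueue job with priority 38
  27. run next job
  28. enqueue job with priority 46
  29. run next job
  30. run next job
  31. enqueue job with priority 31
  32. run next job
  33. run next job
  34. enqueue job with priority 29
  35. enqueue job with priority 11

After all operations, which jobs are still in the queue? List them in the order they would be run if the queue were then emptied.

insert 14 → {14}
insert 35 → {35, 14}
insert 27 → {35, 27, 14}
insert 28 → {35, 28, 27, 14}
insert 22 → {35, 28, 27, 22, 14}
insert 18 → {35, 28, 27, 22, 18, 14}
insert 8 → {35, 28, 27, 22, 18, 14, 8}
insert 23 → {35, 28, 27, 23, 22, 18, 14, 8}
insert 39 → {39, 35, 28, 27, 23, 22, 18, 14, 8}
insert 19 → {39, 35, 28, 27, 23, 22, 19, 18, 14, 8}
insert 44 → {44, 39, 35, 28, 27, 23, 22, 19, 18, 14, 8}
run next job → 44; now {39, 35, 28, 27, 23, 22, 19, 18, 14, 8}
insert 15 → {39, 35, 28, 27, 23, 22, 19, 18, 15, 14, 8}
run next job → 39; now {35, 28, 27, 23, 22, 19, 18, 15, 14, 8}
insert 9 → {35, 28, 27, 23, 22, 19, 18, 15, 14, 9, 8}
run next job → 35; now {28, 27, 23, 22, 19, 18, 15, 14, 9, 8}
insert 33 → {33, 28, 27, 23, 22, 19, 18, 15, 14, 9, 8}
run next job → 33; now {28, 27, 23, 22, 19, 18, 15, 14, 9, 8}
run next job → 28; now {27, 23, 22, 19, 18, 15, 14, 9, 8}
insert 17 → {27, 23, 22, 19, 18, 17, 15, 14, 9, 8}
insert 30 → {30, 27, 23, 22, 19, 18, 17, 15, 14, 9, 8}
run next job → 30; now {27, 23, 22, 19, 18, 17, 15, 14, 9, 8}
insert 41 → {41, 27, 23, 22, 19, 18, 17, 15, 14, 9, 8}
insert 37 → {41, 37, 27, 23, 22, 19, 18, 17, 15, 14, 9, 8}
run next job → 41; now {37, 27, 23, 22, 19, 18, 17, 15, 14, 9, 8}
insert 38 → {38, 37, 27, 23, 22, 19, 18, 17, 15, 14, 9, 8}
run next job → 38; now {37, 27, 23, 22, 19, 18, 17, 15, 14, 9, 8}
insert 46 → {46, 37, 27, 23, 22, 19, 18, 17, 15, 14, 9, 8}
run next job → 46; now {37, 27, 23, 22, 19, 18, 17, 15, 14, 9, 8}
run next job → 37; now {27, 23, 22, 19, 18, 17, 15, 14, 9, 8}
insert 31 → {31, 27, 23, 22, 19, 18, 17, 15, 14, 9, 8}
run next job → 31; now {27, 23, 22, 19, 18, 17, 15, 14, 9, 8}
run next job → 27; now {23, 22, 19, 18, 17, 15, 14, 9, 8}
insert 29 → {29, 23, 22, 19, 18, 17, 15, 14, 9, 8}
insert 11 → {29, 23, 22, 19, 18, 17, 15, 14, 11, 9, 8}

[29, 23, 22, 19, 18, 17, 15, 14, 11, 9, 8]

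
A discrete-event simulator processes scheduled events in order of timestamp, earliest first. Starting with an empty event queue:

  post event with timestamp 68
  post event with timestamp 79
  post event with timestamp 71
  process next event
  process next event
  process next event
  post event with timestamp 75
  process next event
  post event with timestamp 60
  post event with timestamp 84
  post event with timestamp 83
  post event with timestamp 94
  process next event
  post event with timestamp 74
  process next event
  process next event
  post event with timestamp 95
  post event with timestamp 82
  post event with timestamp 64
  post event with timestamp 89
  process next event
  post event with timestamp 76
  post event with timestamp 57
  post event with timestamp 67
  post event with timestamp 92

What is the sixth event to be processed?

74

insert 68 → {68}
insert 79 → {68, 79}
insert 71 → {68, 71, 79}
process next event → 68; now {71, 79}
process next event → 71; now {79}
process next event → 79; now {}
insert 75 → {75}
process next event → 75; now {}
insert 60 → {60}
insert 84 → {60, 84}
insert 83 → {60, 83, 84}
insert 94 → {60, 83, 84, 94}
process next event → 60; now {83, 84, 94}
insert 74 → {74, 83, 84, 94}
process next event → 74; now {83, 84, 94}
process next event → 83; now {84, 94}
insert 95 → {84, 94, 95}
insert 82 → {82, 84, 94, 95}
insert 64 → {64, 82, 84, 94, 95}
insert 89 → {64, 82, 84, 89, 94, 95}
process next event → 64; now {82, 84, 89, 94, 95}
insert 76 → {76, 82, 84, 89, 94, 95}
insert 57 → {57, 76, 82, 84, 89, 94, 95}
insert 67 → {57, 67, 76, 82, 84, 89, 94, 95}
insert 92 → {57, 67, 76, 82, 84, 89, 92, 94, 95}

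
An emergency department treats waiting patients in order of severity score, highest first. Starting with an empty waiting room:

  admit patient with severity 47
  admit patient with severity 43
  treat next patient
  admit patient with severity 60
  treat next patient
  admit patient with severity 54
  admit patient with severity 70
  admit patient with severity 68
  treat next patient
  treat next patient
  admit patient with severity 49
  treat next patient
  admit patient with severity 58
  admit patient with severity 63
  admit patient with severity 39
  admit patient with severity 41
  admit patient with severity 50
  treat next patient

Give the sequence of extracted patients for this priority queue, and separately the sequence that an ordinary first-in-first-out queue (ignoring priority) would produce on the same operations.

priority queue: [47, 60, 70, 68, 54, 63]; FIFO queue: [47, 43, 60, 54, 70, 68]

insert 47 → {47}
insert 43 → {47, 43}
treat next patient → 47; now {43}
insert 60 → {60, 43}
treat next patient → 60; now {43}
insert 54 → {54, 43}
insert 70 → {70, 54, 43}
insert 68 → {70, 68, 54, 43}
treat next patient → 70; now {68, 54, 43}
treat next patient → 68; now {54, 43}
insert 49 → {54, 49, 43}
treat next patient → 54; now {49, 43}
insert 58 → {58, 49, 43}
insert 63 → {63, 58, 49, 43}
insert 39 → {63, 58, 49, 43, 39}
insert 41 → {63, 58, 49, 43, 41, 39}
insert 50 → {63, 58, 50, 49, 43, 41, 39}
treat next patient → 63; now {58, 50, 49, 43, 41, 39}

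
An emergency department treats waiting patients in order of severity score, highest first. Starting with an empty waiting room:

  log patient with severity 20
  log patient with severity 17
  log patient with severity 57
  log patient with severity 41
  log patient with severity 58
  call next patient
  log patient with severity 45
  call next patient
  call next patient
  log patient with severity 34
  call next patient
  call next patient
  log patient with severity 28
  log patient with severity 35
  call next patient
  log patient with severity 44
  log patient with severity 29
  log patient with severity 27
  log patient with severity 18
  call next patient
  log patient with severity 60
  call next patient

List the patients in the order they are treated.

58, 57, 45, 41, 34, 35, 44, 60

insert 20 → {20}
insert 17 → {20, 17}
insert 57 → {57, 20, 17}
insert 41 → {57, 41, 20, 17}
insert 58 → {58, 57, 41, 20, 17}
call next patient → 58; now {57, 41, 20, 17}
insert 45 → {57, 45, 41, 20, 17}
call next patient → 57; now {45, 41, 20, 17}
call next patient → 45; now {41, 20, 17}
insert 34 → {41, 34, 20, 17}
call next patient → 41; now {34, 20, 17}
call next patient → 34; now {20, 17}
insert 28 → {28, 20, 17}
insert 35 → {35, 28, 20, 17}
call next patient → 35; now {28, 20, 17}
insert 44 → {44, 28, 20, 17}
insert 29 → {44, 29, 28, 20, 17}
insert 27 → {44, 29, 28, 27, 20, 17}
insert 18 → {44, 29, 28, 27, 20, 18, 17}
call next patient → 44; now {29, 28, 27, 20, 18, 17}
insert 60 → {60, 29, 28, 27, 20, 18, 17}
call next patient → 60; now {29, 28, 27, 20, 18, 17}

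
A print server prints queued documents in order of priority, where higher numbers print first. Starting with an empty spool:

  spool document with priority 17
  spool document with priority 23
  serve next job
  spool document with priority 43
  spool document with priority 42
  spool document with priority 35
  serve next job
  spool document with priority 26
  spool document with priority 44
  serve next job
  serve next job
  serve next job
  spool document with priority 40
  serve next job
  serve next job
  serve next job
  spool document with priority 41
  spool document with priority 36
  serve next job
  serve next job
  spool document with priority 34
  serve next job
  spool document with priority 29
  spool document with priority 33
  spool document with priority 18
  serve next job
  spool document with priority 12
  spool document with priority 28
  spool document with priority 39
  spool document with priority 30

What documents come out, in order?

insert 17 → {17}
insert 23 → {23, 17}
serve next job → 23; now {17}
insert 43 → {43, 17}
insert 42 → {43, 42, 17}
insert 35 → {43, 42, 35, 17}
serve next job → 43; now {42, 35, 17}
insert 26 → {42, 35, 26, 17}
insert 44 → {44, 42, 35, 26, 17}
serve next job → 44; now {42, 35, 26, 17}
serve next job → 42; now {35, 26, 17}
serve next job → 35; now {26, 17}
insert 40 → {40, 26, 17}
serve next job → 40; now {26, 17}
serve next job → 26; now {17}
serve next job → 17; now {}
insert 41 → {41}
insert 36 → {41, 36}
serve next job → 41; now {36}
serve next job → 36; now {}
insert 34 → {34}
serve next job → 34; now {}
insert 29 → {29}
insert 33 → {33, 29}
insert 18 → {33, 29, 18}
serve next job → 33; now {29, 18}
insert 12 → {29, 18, 12}
insert 28 → {29, 28, 18, 12}
insert 39 → {39, 29, 28, 18, 12}
insert 30 → {39, 30, 29, 28, 18, 12}

23, 43, 44, 42, 35, 40, 26, 17, 41, 36, 34, 33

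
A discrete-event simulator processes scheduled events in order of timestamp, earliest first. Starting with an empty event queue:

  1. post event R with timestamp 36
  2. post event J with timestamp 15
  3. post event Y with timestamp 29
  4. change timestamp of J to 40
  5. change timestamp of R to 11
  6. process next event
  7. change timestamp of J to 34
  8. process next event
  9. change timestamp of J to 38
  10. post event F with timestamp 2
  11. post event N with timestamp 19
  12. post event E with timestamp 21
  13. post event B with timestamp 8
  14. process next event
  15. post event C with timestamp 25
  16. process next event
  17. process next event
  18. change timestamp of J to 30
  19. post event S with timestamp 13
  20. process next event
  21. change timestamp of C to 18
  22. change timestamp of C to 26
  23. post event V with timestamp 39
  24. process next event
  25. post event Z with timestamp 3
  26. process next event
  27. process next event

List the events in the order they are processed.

R → Y → F → B → N → S → E → Z → C

add R (timestamp 36) → {R:36}
add J (timestamp 15) → {J:15, R:36}
add Y (timestamp 29) → {J:15, Y:29, R:36}
update J to timestamp 40 → {Y:29, R:36, J:40}
update R to timestamp 11 → {R:11, Y:29, J:40}
process next event → R; now {Y:29, J:40}
update J to timestamp 34 → {Y:29, J:34}
process next event → Y; now {J:34}
update J to timestamp 38 → {J:38}
add F (timestamp 2) → {F:2, J:38}
add N (timestamp 19) → {F:2, N:19, J:38}
add E (timestamp 21) → {F:2, N:19, E:21, J:38}
add B (timestamp 8) → {F:2, B:8, N:19, E:21, J:38}
process next event → F; now {B:8, N:19, E:21, J:38}
add C (timestamp 25) → {B:8, N:19, E:21, C:25, J:38}
process next event → B; now {N:19, E:21, C:25, J:38}
process next event → N; now {E:21, C:25, J:38}
update J to timestamp 30 → {E:21, C:25, J:30}
add S (timestamp 13) → {S:13, E:21, C:25, J:30}
process next event → S; now {E:21, C:25, J:30}
update C to timestamp 18 → {C:18, E:21, J:30}
update C to timestamp 26 → {E:21, C:26, J:30}
add V (timestamp 39) → {E:21, C:26, J:30, V:39}
process next event → E; now {C:26, J:30, V:39}
add Z (timestamp 3) → {Z:3, C:26, J:30, V:39}
process next event → Z; now {C:26, J:30, V:39}
process next event → C; now {J:30, V:39}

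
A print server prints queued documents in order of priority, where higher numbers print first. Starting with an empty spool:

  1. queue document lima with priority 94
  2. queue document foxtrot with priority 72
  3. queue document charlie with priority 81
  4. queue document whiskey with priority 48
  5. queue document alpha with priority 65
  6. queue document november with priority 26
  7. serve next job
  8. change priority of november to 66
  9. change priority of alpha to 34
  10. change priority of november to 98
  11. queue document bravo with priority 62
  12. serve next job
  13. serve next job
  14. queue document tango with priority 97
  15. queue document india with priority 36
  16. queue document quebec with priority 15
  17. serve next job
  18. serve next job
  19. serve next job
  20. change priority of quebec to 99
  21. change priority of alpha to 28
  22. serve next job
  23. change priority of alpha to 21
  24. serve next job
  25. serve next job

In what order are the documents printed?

add lima (priority 94) → {lima:94}
add foxtrot (priority 72) → {lima:94, foxtrot:72}
add charlie (priority 81) → {lima:94, charlie:81, foxtrot:72}
add whiskey (priority 48) → {lima:94, charlie:81, foxtrot:72, whiskey:48}
add alpha (priority 65) → {lima:94, charlie:81, foxtrot:72, alpha:65, whiskey:48}
add november (priority 26) → {lima:94, charlie:81, foxtrot:72, alpha:65, whiskey:48, november:26}
serve next job → lima; now {charlie:81, foxtrot:72, alpha:65, whiskey:48, november:26}
update november to priority 66 → {charlie:81, foxtrot:72, november:66, alpha:65, whiskey:48}
update alpha to priority 34 → {charlie:81, foxtrot:72, november:66, whiskey:48, alpha:34}
update november to priority 98 → {november:98, charlie:81, foxtrot:72, whiskey:48, alpha:34}
add bravo (priority 62) → {november:98, charlie:81, foxtrot:72, bravo:62, whiskey:48, alpha:34}
serve next job → november; now {charlie:81, foxtrot:72, bravo:62, whiskey:48, alpha:34}
serve next job → charlie; now {foxtrot:72, bravo:62, whiskey:48, alpha:34}
add tango (priority 97) → {tango:97, foxtrot:72, bravo:62, whiskey:48, alpha:34}
add india (priority 36) → {tango:97, foxtrot:72, bravo:62, whiskey:48, india:36, alpha:34}
add quebec (priority 15) → {tango:97, foxtrot:72, bravo:62, whiskey:48, india:36, alpha:34, quebec:15}
serve next job → tango; now {foxtrot:72, bravo:62, whiskey:48, india:36, alpha:34, quebec:15}
serve next job → foxtrot; now {bravo:62, whiskey:48, india:36, alpha:34, quebec:15}
serve next job → bravo; now {whiskey:48, india:36, alpha:34, quebec:15}
update quebec to priority 99 → {quebec:99, whiskey:48, india:36, alpha:34}
update alpha to priority 28 → {quebec:99, whiskey:48, india:36, alpha:28}
serve next job → quebec; now {whiskey:48, india:36, alpha:28}
update alpha to priority 21 → {whiskey:48, india:36, alpha:21}
serve next job → whiskey; now {india:36, alpha:21}
serve next job → india; now {alpha:21}

[lima, november, charlie, tango, foxtrot, bravo, quebec, whiskey, india]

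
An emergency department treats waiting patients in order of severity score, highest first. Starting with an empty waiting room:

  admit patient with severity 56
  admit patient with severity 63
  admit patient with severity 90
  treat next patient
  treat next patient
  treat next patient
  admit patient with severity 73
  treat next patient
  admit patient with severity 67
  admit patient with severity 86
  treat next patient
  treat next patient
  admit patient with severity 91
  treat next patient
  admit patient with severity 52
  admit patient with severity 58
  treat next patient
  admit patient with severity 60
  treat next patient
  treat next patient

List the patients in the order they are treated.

[90, 63, 56, 73, 86, 67, 91, 58, 60, 52]

insert 56 → {56}
insert 63 → {63, 56}
insert 90 → {90, 63, 56}
treat next patient → 90; now {63, 56}
treat next patient → 63; now {56}
treat next patient → 56; now {}
insert 73 → {73}
treat next patient → 73; now {}
insert 67 → {67}
insert 86 → {86, 67}
treat next patient → 86; now {67}
treat next patient → 67; now {}
insert 91 → {91}
treat next patient → 91; now {}
insert 52 → {52}
insert 58 → {58, 52}
treat next patient → 58; now {52}
insert 60 → {60, 52}
treat next patient → 60; now {52}
treat next patient → 52; now {}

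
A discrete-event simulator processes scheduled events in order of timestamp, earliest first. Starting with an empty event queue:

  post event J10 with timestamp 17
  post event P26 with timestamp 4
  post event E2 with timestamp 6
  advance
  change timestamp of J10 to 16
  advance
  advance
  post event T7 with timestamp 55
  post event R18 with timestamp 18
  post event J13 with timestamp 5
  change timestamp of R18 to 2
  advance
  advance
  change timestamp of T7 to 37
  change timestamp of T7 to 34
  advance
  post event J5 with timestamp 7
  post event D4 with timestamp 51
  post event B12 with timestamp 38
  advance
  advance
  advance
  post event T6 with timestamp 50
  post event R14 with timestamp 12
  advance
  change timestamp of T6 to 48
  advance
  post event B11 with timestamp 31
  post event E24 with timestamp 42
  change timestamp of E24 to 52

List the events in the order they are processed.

add J10 (timestamp 17) → {J10:17}
add P26 (timestamp 4) → {P26:4, J10:17}
add E2 (timestamp 6) → {P26:4, E2:6, J10:17}
advance → P26; now {E2:6, J10:17}
update J10 to timestamp 16 → {E2:6, J10:16}
advance → E2; now {J10:16}
advance → J10; now {}
add T7 (timestamp 55) → {T7:55}
add R18 (timestamp 18) → {R18:18, T7:55}
add J13 (timestamp 5) → {J13:5, R18:18, T7:55}
update R18 to timestamp 2 → {R18:2, J13:5, T7:55}
advance → R18; now {J13:5, T7:55}
advance → J13; now {T7:55}
update T7 to timestamp 37 → {T7:37}
update T7 to timestamp 34 → {T7:34}
advance → T7; now {}
add J5 (timestamp 7) → {J5:7}
add D4 (timestamp 51) → {J5:7, D4:51}
add B12 (timestamp 38) → {J5:7, B12:38, D4:51}
advance → J5; now {B12:38, D4:51}
advance → B12; now {D4:51}
advance → D4; now {}
add T6 (timestamp 50) → {T6:50}
add R14 (timestamp 12) → {R14:12, T6:50}
advance → R14; now {T6:50}
update T6 to timestamp 48 → {T6:48}
advance → T6; now {}
add B11 (timestamp 31) → {B11:31}
add E24 (timestamp 42) → {B11:31, E24:42}
update E24 to timestamp 52 → {B11:31, E24:52}

P26, E2, J10, R18, J13, T7, J5, B12, D4, R14, T6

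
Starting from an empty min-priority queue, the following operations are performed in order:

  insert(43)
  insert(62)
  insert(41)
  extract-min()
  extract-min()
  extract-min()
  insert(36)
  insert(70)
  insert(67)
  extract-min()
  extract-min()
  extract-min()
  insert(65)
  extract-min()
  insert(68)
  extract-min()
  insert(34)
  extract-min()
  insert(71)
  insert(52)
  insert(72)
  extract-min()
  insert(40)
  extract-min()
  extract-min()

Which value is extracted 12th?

insert 43 → {43}
insert 62 → {43, 62}
insert 41 → {41, 43, 62}
extract-min → 41; now {43, 62}
extract-min → 43; now {62}
extract-min → 62; now {}
insert 36 → {36}
insert 70 → {36, 70}
insert 67 → {36, 67, 70}
extract-min → 36; now {67, 70}
extract-min → 67; now {70}
extract-min → 70; now {}
insert 65 → {65}
extract-min → 65; now {}
insert 68 → {68}
extract-min → 68; now {}
insert 34 → {34}
extract-min → 34; now {}
insert 71 → {71}
insert 52 → {52, 71}
insert 72 → {52, 71, 72}
extract-min → 52; now {71, 72}
insert 40 → {40, 71, 72}
extract-min → 40; now {71, 72}
extract-min → 71; now {72}

71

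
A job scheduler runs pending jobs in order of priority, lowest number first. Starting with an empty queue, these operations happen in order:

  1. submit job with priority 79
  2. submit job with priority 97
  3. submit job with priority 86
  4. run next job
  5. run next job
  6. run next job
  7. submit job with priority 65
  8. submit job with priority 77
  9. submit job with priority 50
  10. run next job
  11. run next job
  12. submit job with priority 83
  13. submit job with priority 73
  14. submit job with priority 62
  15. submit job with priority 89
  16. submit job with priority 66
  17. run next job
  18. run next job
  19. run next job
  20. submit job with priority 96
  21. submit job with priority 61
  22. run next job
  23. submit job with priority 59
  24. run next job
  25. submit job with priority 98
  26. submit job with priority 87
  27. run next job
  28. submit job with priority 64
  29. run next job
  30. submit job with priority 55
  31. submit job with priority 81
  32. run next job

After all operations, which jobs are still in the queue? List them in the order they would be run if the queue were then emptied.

insert 79 → {79}
insert 97 → {79, 97}
insert 86 → {79, 86, 97}
run next job → 79; now {86, 97}
run next job → 86; now {97}
run next job → 97; now {}
insert 65 → {65}
insert 77 → {65, 77}
insert 50 → {50, 65, 77}
run next job → 50; now {65, 77}
run next job → 65; now {77}
insert 83 → {77, 83}
insert 73 → {73, 77, 83}
insert 62 → {62, 73, 77, 83}
insert 89 → {62, 73, 77, 83, 89}
insert 66 → {62, 66, 73, 77, 83, 89}
run next job → 62; now {66, 73, 77, 83, 89}
run next job → 66; now {73, 77, 83, 89}
run next job → 73; now {77, 83, 89}
insert 96 → {77, 83, 89, 96}
insert 61 → {61, 77, 83, 89, 96}
run next job → 61; now {77, 83, 89, 96}
insert 59 → {59, 77, 83, 89, 96}
run next job → 59; now {77, 83, 89, 96}
insert 98 → {77, 83, 89, 96, 98}
insert 87 → {77, 83, 87, 89, 96, 98}
run next job → 77; now {83, 87, 89, 96, 98}
insert 64 → {64, 83, 87, 89, 96, 98}
run next job → 64; now {83, 87, 89, 96, 98}
insert 55 → {55, 83, 87, 89, 96, 98}
insert 81 → {55, 81, 83, 87, 89, 96, 98}
run next job → 55; now {81, 83, 87, 89, 96, 98}

81 → 83 → 87 → 89 → 96 → 98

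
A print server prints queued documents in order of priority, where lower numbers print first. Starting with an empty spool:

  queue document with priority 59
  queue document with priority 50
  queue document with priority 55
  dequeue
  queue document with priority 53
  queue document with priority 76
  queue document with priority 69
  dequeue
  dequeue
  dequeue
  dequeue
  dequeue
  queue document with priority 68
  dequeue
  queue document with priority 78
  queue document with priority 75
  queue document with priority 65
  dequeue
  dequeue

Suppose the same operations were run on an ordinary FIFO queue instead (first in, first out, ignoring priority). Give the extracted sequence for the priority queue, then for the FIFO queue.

priority queue: 50 → 53 → 55 → 59 → 69 → 76 → 68 → 65 → 75; FIFO queue: 59, 50, 55, 53, 76, 69, 68, 78, 75

insert 59 → {59}
insert 50 → {50, 59}
insert 55 → {50, 55, 59}
dequeue → 50; now {55, 59}
insert 53 → {53, 55, 59}
insert 76 → {53, 55, 59, 76}
insert 69 → {53, 55, 59, 69, 76}
dequeue → 53; now {55, 59, 69, 76}
dequeue → 55; now {59, 69, 76}
dequeue → 59; now {69, 76}
dequeue → 69; now {76}
dequeue → 76; now {}
insert 68 → {68}
dequeue → 68; now {}
insert 78 → {78}
insert 75 → {75, 78}
insert 65 → {65, 75, 78}
dequeue → 65; now {75, 78}
dequeue → 75; now {78}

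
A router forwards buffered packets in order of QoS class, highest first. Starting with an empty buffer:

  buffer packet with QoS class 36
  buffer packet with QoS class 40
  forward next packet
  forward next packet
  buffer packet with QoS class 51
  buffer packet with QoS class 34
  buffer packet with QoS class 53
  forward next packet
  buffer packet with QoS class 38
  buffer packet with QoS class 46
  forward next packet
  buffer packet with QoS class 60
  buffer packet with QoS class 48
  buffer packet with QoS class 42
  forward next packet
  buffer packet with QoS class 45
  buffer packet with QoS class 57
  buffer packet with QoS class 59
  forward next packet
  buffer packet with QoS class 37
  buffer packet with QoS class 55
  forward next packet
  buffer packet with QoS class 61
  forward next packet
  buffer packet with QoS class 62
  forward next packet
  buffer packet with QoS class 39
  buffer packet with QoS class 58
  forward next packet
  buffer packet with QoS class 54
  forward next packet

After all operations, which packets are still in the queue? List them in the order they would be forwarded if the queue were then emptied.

insert 36 → {36}
insert 40 → {40, 36}
forward next packet → 40; now {36}
forward next packet → 36; now {}
insert 51 → {51}
insert 34 → {51, 34}
insert 53 → {53, 51, 34}
forward next packet → 53; now {51, 34}
insert 38 → {51, 38, 34}
insert 46 → {51, 46, 38, 34}
forward next packet → 51; now {46, 38, 34}
insert 60 → {60, 46, 38, 34}
insert 48 → {60, 48, 46, 38, 34}
insert 42 → {60, 48, 46, 42, 38, 34}
forward next packet → 60; now {48, 46, 42, 38, 34}
insert 45 → {48, 46, 45, 42, 38, 34}
insert 57 → {57, 48, 46, 45, 42, 38, 34}
insert 59 → {59, 57, 48, 46, 45, 42, 38, 34}
forward next packet → 59; now {57, 48, 46, 45, 42, 38, 34}
insert 37 → {57, 48, 46, 45, 42, 38, 37, 34}
insert 55 → {57, 55, 48, 46, 45, 42, 38, 37, 34}
forward next packet → 57; now {55, 48, 46, 45, 42, 38, 37, 34}
insert 61 → {61, 55, 48, 46, 45, 42, 38, 37, 34}
forward next packet → 61; now {55, 48, 46, 45, 42, 38, 37, 34}
insert 62 → {62, 55, 48, 46, 45, 42, 38, 37, 34}
forward next packet → 62; now {55, 48, 46, 45, 42, 38, 37, 34}
insert 39 → {55, 48, 46, 45, 42, 39, 38, 37, 34}
insert 58 → {58, 55, 48, 46, 45, 42, 39, 38, 37, 34}
forward next packet → 58; now {55, 48, 46, 45, 42, 39, 38, 37, 34}
insert 54 → {55, 54, 48, 46, 45, 42, 39, 38, 37, 34}
forward next packet → 55; now {54, 48, 46, 45, 42, 39, 38, 37, 34}

54, 48, 46, 45, 42, 39, 38, 37, 34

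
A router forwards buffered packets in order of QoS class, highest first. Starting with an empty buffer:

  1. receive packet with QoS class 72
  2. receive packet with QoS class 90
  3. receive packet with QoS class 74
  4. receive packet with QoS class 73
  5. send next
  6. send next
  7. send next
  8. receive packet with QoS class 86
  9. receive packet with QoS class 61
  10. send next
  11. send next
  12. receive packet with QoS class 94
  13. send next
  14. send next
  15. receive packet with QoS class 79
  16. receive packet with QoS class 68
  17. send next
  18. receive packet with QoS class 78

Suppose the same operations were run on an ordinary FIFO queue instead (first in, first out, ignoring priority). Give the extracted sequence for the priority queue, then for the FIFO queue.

priority queue: 90, 74, 73, 86, 72, 94, 61, 79; FIFO queue: [72, 90, 74, 73, 86, 61, 94, 79]

insert 72 → {72}
insert 90 → {90, 72}
insert 74 → {90, 74, 72}
insert 73 → {90, 74, 73, 72}
send next → 90; now {74, 73, 72}
send next → 74; now {73, 72}
send next → 73; now {72}
insert 86 → {86, 72}
insert 61 → {86, 72, 61}
send next → 86; now {72, 61}
send next → 72; now {61}
insert 94 → {94, 61}
send next → 94; now {61}
send next → 61; now {}
insert 79 → {79}
insert 68 → {79, 68}
send next → 79; now {68}
insert 78 → {78, 68}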